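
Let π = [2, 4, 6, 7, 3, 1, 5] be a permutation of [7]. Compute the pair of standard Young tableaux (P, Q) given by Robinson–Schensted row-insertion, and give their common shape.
P = [1, 3, 5, 7] / [2, 6] / [4];  Q = [1, 2, 3, 4] / [5, 7] / [6];  common shape = (4, 2, 1)

Row-insert the values π_1, π_2, … into P one at a time, bumping the leftmost entry strictly greater than the inserted value down to the next row. The recording tableau Q records, in position (i, j), the step at which that cell was added to P.
  Insert 2 (step 1): P = [2];  Q = [1]
  Insert 4 (step 2): P = [2, 4];  Q = [1, 2]
  Insert 6 (step 3): P = [2, 4, 6];  Q = [1, 2, 3]
  Insert 7 (step 4): P = [2, 4, 6, 7];  Q = [1, 2, 3, 4]
  Insert 3 (step 5): P = [2, 3, 6, 7] / [4];  Q = [1, 2, 3, 4] / [5]
  Insert 1 (step 6): P = [1, 3, 6, 7] / [2] / [4];  Q = [1, 2, 3, 4] / [5] / [6]
  Insert 5 (step 7): P = [1, 3, 5, 7] / [2, 6] / [4];  Q = [1, 2, 3, 4] / [5, 7] / [6]
Final shape: (4, 2, 1).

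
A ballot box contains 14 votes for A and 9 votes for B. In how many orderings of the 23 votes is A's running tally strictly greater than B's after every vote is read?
Strict-lead orderings = 177650

Total orderings of the 23 votes with 14 for A: C(23, 14) = 817190. By the Bertrand ballot formula (Cycle Lemma / reflection principle), the number of orderings in which A is strictly ahead of B throughout is (p − q)/(p + q) · C(p + q, p) = (14 − 9)/(14 + 9) · 817190 = 177650.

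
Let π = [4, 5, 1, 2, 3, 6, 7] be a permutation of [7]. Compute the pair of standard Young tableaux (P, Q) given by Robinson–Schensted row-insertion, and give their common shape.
P = [1, 2, 3, 6, 7] / [4, 5];  Q = [1, 2, 5, 6, 7] / [3, 4];  common shape = (5, 2)

Row-insert the values π_1, π_2, … into P one at a time, bumping the leftmost entry strictly greater than the inserted value down to the next row. The recording tableau Q records, in position (i, j), the step at which that cell was added to P.
  Insert 4 (step 1): P = [4];  Q = [1]
  Insert 5 (step 2): P = [4, 5];  Q = [1, 2]
  Insert 1 (step 3): P = [1, 5] / [4];  Q = [1, 2] / [3]
  Insert 2 (step 4): P = [1, 2] / [4, 5];  Q = [1, 2] / [3, 4]
  Insert 3 (step 5): P = [1, 2, 3] / [4, 5];  Q = [1, 2, 5] / [3, 4]
  Insert 6 (step 6): P = [1, 2, 3, 6] / [4, 5];  Q = [1, 2, 5, 6] / [3, 4]
  Insert 7 (step 7): P = [1, 2, 3, 6, 7] / [4, 5];  Q = [1, 2, 5, 6, 7] / [3, 4]
Final shape: (5, 2).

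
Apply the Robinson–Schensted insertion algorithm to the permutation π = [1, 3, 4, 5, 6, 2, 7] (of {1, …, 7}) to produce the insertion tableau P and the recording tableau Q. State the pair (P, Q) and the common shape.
P = [1, 2, 4, 5, 6, 7] / [3];  Q = [1, 2, 3, 4, 5, 7] / [6];  common shape = (6, 1)

Row-insert the values π_1, π_2, … into P one at a time, bumping the leftmost entry strictly greater than the inserted value down to the next row. The recording tableau Q records, in position (i, j), the step at which that cell was added to P.
  Insert 1 (step 1): P = [1];  Q = [1]
  Insert 3 (step 2): P = [1, 3];  Q = [1, 2]
  Insert 4 (step 3): P = [1, 3, 4];  Q = [1, 2, 3]
  Insert 5 (step 4): P = [1, 3, 4, 5];  Q = [1, 2, 3, 4]
  Insert 6 (step 5): P = [1, 3, 4, 5, 6];  Q = [1, 2, 3, 4, 5]
  Insert 2 (step 6): P = [1, 2, 4, 5, 6] / [3];  Q = [1, 2, 3, 4, 5] / [6]
  Insert 7 (step 7): P = [1, 2, 4, 5, 6, 7] / [3];  Q = [1, 2, 3, 4, 5, 7] / [6]
Final shape: (6, 1).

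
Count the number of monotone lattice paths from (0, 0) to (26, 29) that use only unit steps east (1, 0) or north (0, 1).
Number of paths = 3560597348629860

A monotone lattice path from (0, 0) to (26, 29) consists of 26 east steps and 29 north steps in some order, so it is determined by which 26 of the 55 steps are east. The count is C(55, 26) = 3560597348629860.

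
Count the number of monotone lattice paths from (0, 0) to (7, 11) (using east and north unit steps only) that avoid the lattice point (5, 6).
Number of paths = 22122

Total paths from (0, 0) to (7, 11): C(18, 7) = 31824. Paths through (5, 6): (paths (0, 0) → (5, 6)) × (paths (5, 6) → (7, 11)) = C(11, 5) · C(7, 2) = 462 · 21 = 9702. Avoidance count = 31824 − 9702 = 22122.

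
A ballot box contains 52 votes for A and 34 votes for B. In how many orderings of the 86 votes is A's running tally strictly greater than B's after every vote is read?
Strict-lead orderings = 212942528596362713273370

Total orderings of the 86 votes with 52 for A: C(86, 52) = 1017392081071510741194990. By the Bertrand ballot formula (Cycle Lemma / reflection principle), the number of orderings in which A is strictly ahead of B throughout is (p − q)/(p + q) · C(p + q, p) = (52 − 34)/(52 + 34) · 1017392081071510741194990 = 212942528596362713273370.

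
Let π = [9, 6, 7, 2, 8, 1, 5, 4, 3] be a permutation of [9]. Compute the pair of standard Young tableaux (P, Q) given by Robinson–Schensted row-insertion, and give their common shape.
P = [1, 3, 8] / [2, 4] / [5, 7] / [6] / [9];  Q = [1, 3, 5] / [2, 7] / [4, 8] / [6] / [9];  common shape = (3, 2, 2, 1, 1)

Row-insert the values π_1, π_2, … into P one at a time, bumping the leftmost entry strictly greater than the inserted value down to the next row. The recording tableau Q records, in position (i, j), the step at which that cell was added to P.
  Insert 9 (step 1): P = [9];  Q = [1]
  Insert 6 (step 2): P = [6] / [9];  Q = [1] / [2]
  Insert 7 (step 3): P = [6, 7] / [9];  Q = [1, 3] / [2]
  Insert 2 (step 4): P = [2, 7] / [6] / [9];  Q = [1, 3] / [2] / [4]
  Insert 8 (step 5): P = [2, 7, 8] / [6] / [9];  Q = [1, 3, 5] / [2] / [4]
  Insert 1 (step 6): P = [1, 7, 8] / [2] / [6] / [9];  Q = [1, 3, 5] / [2] / [4] / [6]
  Insert 5 (step 7): P = [1, 5, 8] / [2, 7] / [6] / [9];  Q = [1, 3, 5] / [2, 7] / [4] / [6]
  Insert 4 (step 8): P = [1, 4, 8] / [2, 5] / [6, 7] / [9];  Q = [1, 3, 5] / [2, 7] / [4, 8] / [6]
  Insert 3 (step 9): P = [1, 3, 8] / [2, 4] / [5, 7] / [6] / [9];  Q = [1, 3, 5] / [2, 7] / [4, 8] / [6] / [9]
Final shape: (3, 2, 2, 1, 1).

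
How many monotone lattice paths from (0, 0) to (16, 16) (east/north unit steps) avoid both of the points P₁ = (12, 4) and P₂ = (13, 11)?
Number of paths = 458799286

Inclusion–exclusion. Total paths: C(32, 16) = 601080390. Through P₁: C(16, 12)·C(16, 4) = 3312400. Through P₂: C(24, 13)·C(8, 3) = 139784064. Since P₁ is strictly southwest of P₂, a monotone path through both must visit P₁ then P₂; paths through both = C(16, 12)·C(8, 1)·C(8, 3) = 815360. Avoid both = 601080390 − 3312400 − 139784064 + 815360 = 458799286.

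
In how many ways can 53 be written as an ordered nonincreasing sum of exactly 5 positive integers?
p(53, 5 parts) = 3266

Partitions of n into exactly k parts are in bijection with partitions of n − k into at most k parts (subtract 1 from each part). So p(53, exactly 5) = p(48, parts ≤ 5). Computing via the recurrence p(m, j) = p(m, j−1) + p(m−j, j) gives 3266.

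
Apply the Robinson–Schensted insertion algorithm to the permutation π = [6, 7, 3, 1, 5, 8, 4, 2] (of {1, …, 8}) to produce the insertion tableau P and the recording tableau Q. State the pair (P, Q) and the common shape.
P = [1, 2, 8] / [3, 4] / [5, 7] / [6];  Q = [1, 2, 6] / [3, 5] / [4, 7] / [8];  common shape = (3, 2, 2, 1)

Row-insert the values π_1, π_2, … into P one at a time, bumping the leftmost entry strictly greater than the inserted value down to the next row. The recording tableau Q records, in position (i, j), the step at which that cell was added to P.
  Insert 6 (step 1): P = [6];  Q = [1]
  Insert 7 (step 2): P = [6, 7];  Q = [1, 2]
  Insert 3 (step 3): P = [3, 7] / [6];  Q = [1, 2] / [3]
  Insert 1 (step 4): P = [1, 7] / [3] / [6];  Q = [1, 2] / [3] / [4]
  Insert 5 (step 5): P = [1, 5] / [3, 7] / [6];  Q = [1, 2] / [3, 5] / [4]
  Insert 8 (step 6): P = [1, 5, 8] / [3, 7] / [6];  Q = [1, 2, 6] / [3, 5] / [4]
  Insert 4 (step 7): P = [1, 4, 8] / [3, 5] / [6, 7];  Q = [1, 2, 6] / [3, 5] / [4, 7]
  Insert 2 (step 8): P = [1, 2, 8] / [3, 4] / [5, 7] / [6];  Q = [1, 2, 6] / [3, 5] / [4, 7] / [8]
Final shape: (3, 2, 2, 1).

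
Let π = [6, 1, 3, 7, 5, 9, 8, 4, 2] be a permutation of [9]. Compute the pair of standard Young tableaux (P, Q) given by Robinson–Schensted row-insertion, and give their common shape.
P = [1, 2, 4, 8] / [3, 7, 9] / [5] / [6];  Q = [1, 3, 4, 6] / [2, 5, 7] / [8] / [9];  common shape = (4, 3, 1, 1)

Row-insert the values π_1, π_2, … into P one at a time, bumping the leftmost entry strictly greater than the inserted value down to the next row. The recording tableau Q records, in position (i, j), the step at which that cell was added to P.
  Insert 6 (step 1): P = [6];  Q = [1]
  Insert 1 (step 2): P = [1] / [6];  Q = [1] / [2]
  Insert 3 (step 3): P = [1, 3] / [6];  Q = [1, 3] / [2]
  Insert 7 (step 4): P = [1, 3, 7] / [6];  Q = [1, 3, 4] / [2]
  Insert 5 (step 5): P = [1, 3, 5] / [6, 7];  Q = [1, 3, 4] / [2, 5]
  Insert 9 (step 6): P = [1, 3, 5, 9] / [6, 7];  Q = [1, 3, 4, 6] / [2, 5]
  Insert 8 (step 7): P = [1, 3, 5, 8] / [6, 7, 9];  Q = [1, 3, 4, 6] / [2, 5, 7]
  Insert 4 (step 8): P = [1, 3, 4, 8] / [5, 7, 9] / [6];  Q = [1, 3, 4, 6] / [2, 5, 7] / [8]
  Insert 2 (step 9): P = [1, 2, 4, 8] / [3, 7, 9] / [5] / [6];  Q = [1, 3, 4, 6] / [2, 5, 7] / [8] / [9]
Final shape: (4, 3, 1, 1).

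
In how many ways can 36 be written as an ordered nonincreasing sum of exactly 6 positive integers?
p(36, 6 parts) = 1206

Partitions of n into exactly k parts are in bijection with partitions of n − k into at most k parts (subtract 1 from each part). So p(36, exactly 6) = p(30, parts ≤ 6). Computing via the recurrence p(m, j) = p(m, j−1) + p(m−j, j) gives 1206.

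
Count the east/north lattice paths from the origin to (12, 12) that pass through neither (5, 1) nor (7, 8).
Number of paths = 1729618

Inclusion–exclusion. Total paths: C(24, 12) = 2704156. Through P₁: C(6, 5)·C(18, 7) = 190944. Through P₂: C(15, 7)·C(9, 5) = 810810. Since P₁ is strictly southwest of P₂, a monotone path through both must visit P₁ then P₂; paths through both = C(6, 5)·C(9, 2)·C(9, 5) = 27216. Avoid both = 2704156 − 190944 − 810810 + 27216 = 1729618.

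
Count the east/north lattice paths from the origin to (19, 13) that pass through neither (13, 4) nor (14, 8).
Number of paths = 257878460

Inclusion–exclusion. Total paths: C(32, 19) = 347373600. Through P₁: C(17, 13)·C(15, 6) = 11911900. Through P₂: C(22, 14)·C(10, 5) = 80582040. Since P₁ is strictly southwest of P₂, a monotone path through both must visit P₁ then P₂; paths through both = C(17, 13)·C(5, 1)·C(10, 5) = 2998800. Avoid both = 347373600 − 11911900 − 80582040 + 2998800 = 257878460.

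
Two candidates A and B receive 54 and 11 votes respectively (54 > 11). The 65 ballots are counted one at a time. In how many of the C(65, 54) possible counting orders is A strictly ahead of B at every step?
Strict-lead orderings = 592122567008

Total orderings of the 65 votes with 54 for A: C(65, 54) = 895068996640. By the Bertrand ballot formula (Cycle Lemma / reflection principle), the number of orderings in which A is strictly ahead of B throughout is (p − q)/(p + q) · C(p + q, p) = (54 − 11)/(54 + 11) · 895068996640 = 592122567008.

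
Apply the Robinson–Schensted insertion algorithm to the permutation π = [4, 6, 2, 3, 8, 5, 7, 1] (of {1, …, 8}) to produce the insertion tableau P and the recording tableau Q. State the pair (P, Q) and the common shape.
P = [1, 3, 5, 7] / [2, 6, 8] / [4];  Q = [1, 2, 5, 7] / [3, 4, 6] / [8];  common shape = (4, 3, 1)

Row-insert the values π_1, π_2, … into P one at a time, bumping the leftmost entry strictly greater than the inserted value down to the next row. The recording tableau Q records, in position (i, j), the step at which that cell was added to P.
  Insert 4 (step 1): P = [4];  Q = [1]
  Insert 6 (step 2): P = [4, 6];  Q = [1, 2]
  Insert 2 (step 3): P = [2, 6] / [4];  Q = [1, 2] / [3]
  Insert 3 (step 4): P = [2, 3] / [4, 6];  Q = [1, 2] / [3, 4]
  Insert 8 (step 5): P = [2, 3, 8] / [4, 6];  Q = [1, 2, 5] / [3, 4]
  Insert 5 (step 6): P = [2, 3, 5] / [4, 6, 8];  Q = [1, 2, 5] / [3, 4, 6]
  Insert 7 (step 7): P = [2, 3, 5, 7] / [4, 6, 8];  Q = [1, 2, 5, 7] / [3, 4, 6]
  Insert 1 (step 8): P = [1, 3, 5, 7] / [2, 6, 8] / [4];  Q = [1, 2, 5, 7] / [3, 4, 6] / [8]
Final shape: (4, 3, 1).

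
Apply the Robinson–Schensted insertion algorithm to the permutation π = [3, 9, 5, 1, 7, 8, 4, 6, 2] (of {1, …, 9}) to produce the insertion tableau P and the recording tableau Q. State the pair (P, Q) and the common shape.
P = [1, 2, 6, 8] / [3, 4, 7] / [5] / [9];  Q = [1, 2, 5, 6] / [3, 7, 8] / [4] / [9];  common shape = (4, 3, 1, 1)

Row-insert the values π_1, π_2, … into P one at a time, bumping the leftmost entry strictly greater than the inserted value down to the next row. The recording tableau Q records, in position (i, j), the step at which that cell was added to P.
  Insert 3 (step 1): P = [3];  Q = [1]
  Insert 9 (step 2): P = [3, 9];  Q = [1, 2]
  Insert 5 (step 3): P = [3, 5] / [9];  Q = [1, 2] / [3]
  Insert 1 (step 4): P = [1, 5] / [3] / [9];  Q = [1, 2] / [3] / [4]
  Insert 7 (step 5): P = [1, 5, 7] / [3] / [9];  Q = [1, 2, 5] / [3] / [4]
  Insert 8 (step 6): P = [1, 5, 7, 8] / [3] / [9];  Q = [1, 2, 5, 6] / [3] / [4]
  Insert 4 (step 7): P = [1, 4, 7, 8] / [3, 5] / [9];  Q = [1, 2, 5, 6] / [3, 7] / [4]
  Insert 6 (step 8): P = [1, 4, 6, 8] / [3, 5, 7] / [9];  Q = [1, 2, 5, 6] / [3, 7, 8] / [4]
  Insert 2 (step 9): P = [1, 2, 6, 8] / [3, 4, 7] / [5] / [9];  Q = [1, 2, 5, 6] / [3, 7, 8] / [4] / [9]
Final shape: (4, 3, 1, 1).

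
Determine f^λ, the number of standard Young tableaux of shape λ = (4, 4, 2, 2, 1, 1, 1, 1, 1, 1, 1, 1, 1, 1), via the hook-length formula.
# SYT of shape (4, 4, 2, 2, 1, 1, 1, 1, 1, 1, 1, 1, 1, 1) = 10138590

Hook-length formula: f^λ = n! / Π hook(c), product over all cells c of the Young diagram. For λ = (4, 4, 2, 2, 1, 1, 1, 1, 1, 1, 1, 1, 1, 1), n = 22 boxes. Hook lengths by row (left-to-right, top-to-bottom): [17, 6, 3, 2]; [16, 5, 2, 1]; [13, 2]; [12, 1]; [10]; [9]; [8]; [7]; [6]; [5]; [4]; [3]; [2]; [1]. Product of hooks = 110863613952000. So f^λ = 22! / 110863613952000 = 1124000727777607680000 / 110863613952000 = 10138590.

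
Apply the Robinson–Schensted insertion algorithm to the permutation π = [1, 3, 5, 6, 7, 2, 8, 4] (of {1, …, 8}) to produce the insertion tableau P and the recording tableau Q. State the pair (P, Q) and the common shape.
P = [1, 2, 4, 6, 7, 8] / [3, 5];  Q = [1, 2, 3, 4, 5, 7] / [6, 8];  common shape = (6, 2)

Row-insert the values π_1, π_2, … into P one at a time, bumping the leftmost entry strictly greater than the inserted value down to the next row. The recording tableau Q records, in position (i, j), the step at which that cell was added to P.
  Insert 1 (step 1): P = [1];  Q = [1]
  Insert 3 (step 2): P = [1, 3];  Q = [1, 2]
  Insert 5 (step 3): P = [1, 3, 5];  Q = [1, 2, 3]
  Insert 6 (step 4): P = [1, 3, 5, 6];  Q = [1, 2, 3, 4]
  Insert 7 (step 5): P = [1, 3, 5, 6, 7];  Q = [1, 2, 3, 4, 5]
  Insert 2 (step 6): P = [1, 2, 5, 6, 7] / [3];  Q = [1, 2, 3, 4, 5] / [6]
  Insert 8 (step 7): P = [1, 2, 5, 6, 7, 8] / [3];  Q = [1, 2, 3, 4, 5, 7] / [6]
  Insert 4 (step 8): P = [1, 2, 4, 6, 7, 8] / [3, 5];  Q = [1, 2, 3, 4, 5, 7] / [6, 8]
Final shape: (6, 2).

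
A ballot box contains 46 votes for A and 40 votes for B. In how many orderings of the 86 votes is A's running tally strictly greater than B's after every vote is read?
Strict-lead orderings = 376477813320517355883660

Total orderings of the 86 votes with 46 for A: C(86, 46) = 5396181990927415434332460. By the Bertrand ballot formula (Cycle Lemma / reflection principle), the number of orderings in which A is strictly ahead of B throughout is (p − q)/(p + q) · C(p + q, p) = (46 − 40)/(46 + 40) · 5396181990927415434332460 = 376477813320517355883660.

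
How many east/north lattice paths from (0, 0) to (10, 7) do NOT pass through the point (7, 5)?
Number of paths = 11528

Total paths from (0, 0) to (10, 7): C(17, 10) = 19448. Paths through (7, 5): (paths (0, 0) → (7, 5)) × (paths (7, 5) → (10, 7)) = C(12, 7) · C(5, 3) = 792 · 10 = 7920. Avoidance count = 19448 − 7920 = 11528.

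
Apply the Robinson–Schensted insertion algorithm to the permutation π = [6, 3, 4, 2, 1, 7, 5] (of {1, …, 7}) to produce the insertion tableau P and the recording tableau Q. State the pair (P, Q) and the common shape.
P = [1, 4, 5] / [2, 7] / [3] / [6];  Q = [1, 3, 6] / [2, 7] / [4] / [5];  common shape = (3, 2, 1, 1)

Row-insert the values π_1, π_2, … into P one at a time, bumping the leftmost entry strictly greater than the inserted value down to the next row. The recording tableau Q records, in position (i, j), the step at which that cell was added to P.
  Insert 6 (step 1): P = [6];  Q = [1]
  Insert 3 (step 2): P = [3] / [6];  Q = [1] / [2]
  Insert 4 (step 3): P = [3, 4] / [6];  Q = [1, 3] / [2]
  Insert 2 (step 4): P = [2, 4] / [3] / [6];  Q = [1, 3] / [2] / [4]
  Insert 1 (step 5): P = [1, 4] / [2] / [3] / [6];  Q = [1, 3] / [2] / [4] / [5]
  Insert 7 (step 6): P = [1, 4, 7] / [2] / [3] / [6];  Q = [1, 3, 6] / [2] / [4] / [5]
  Insert 5 (step 7): P = [1, 4, 5] / [2, 7] / [3] / [6];  Q = [1, 3, 6] / [2, 7] / [4] / [5]
Final shape: (3, 2, 1, 1).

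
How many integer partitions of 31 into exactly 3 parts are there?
p(31, 3 parts) = 80

Partitions of n into exactly k parts are in bijection with partitions of n − k into at most k parts (subtract 1 from each part). So p(31, exactly 3) = p(28, parts ≤ 3). Computing via the recurrence p(m, j) = p(m, j−1) + p(m−j, j) gives 80.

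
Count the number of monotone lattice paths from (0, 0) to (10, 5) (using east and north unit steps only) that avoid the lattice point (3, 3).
Number of paths = 2283

Total paths from (0, 0) to (10, 5): C(15, 10) = 3003. Paths through (3, 3): (paths (0, 0) → (3, 3)) × (paths (3, 3) → (10, 5)) = C(6, 3) · C(9, 7) = 20 · 36 = 720. Avoidance count = 3003 − 720 = 2283.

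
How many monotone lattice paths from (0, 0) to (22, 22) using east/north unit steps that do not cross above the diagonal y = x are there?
C_22 = 91482563640

These NE paths below the diagonal are counted by the Catalan number C_n = (1/(n + 1)) · C(2n, n). For n = 22: C_22 = (1/23) · C(44, 22) = 2104098963720/23 = 91482563640.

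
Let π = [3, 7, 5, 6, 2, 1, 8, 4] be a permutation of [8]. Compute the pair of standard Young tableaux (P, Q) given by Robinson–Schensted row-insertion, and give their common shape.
P = [1, 4, 6, 8] / [2, 5] / [3] / [7];  Q = [1, 2, 4, 7] / [3, 8] / [5] / [6];  common shape = (4, 2, 1, 1)

Row-insert the values π_1, π_2, … into P one at a time, bumping the leftmost entry strictly greater than the inserted value down to the next row. The recording tableau Q records, in position (i, j), the step at which that cell was added to P.
  Insert 3 (step 1): P = [3];  Q = [1]
  Insert 7 (step 2): P = [3, 7];  Q = [1, 2]
  Insert 5 (step 3): P = [3, 5] / [7];  Q = [1, 2] / [3]
  Insert 6 (step 4): P = [3, 5, 6] / [7];  Q = [1, 2, 4] / [3]
  Insert 2 (step 5): P = [2, 5, 6] / [3] / [7];  Q = [1, 2, 4] / [3] / [5]
  Insert 1 (step 6): P = [1, 5, 6] / [2] / [3] / [7];  Q = [1, 2, 4] / [3] / [5] / [6]
  Insert 8 (step 7): P = [1, 5, 6, 8] / [2] / [3] / [7];  Q = [1, 2, 4, 7] / [3] / [5] / [6]
  Insert 4 (step 8): P = [1, 4, 6, 8] / [2, 5] / [3] / [7];  Q = [1, 2, 4, 7] / [3, 8] / [5] / [6]
Final shape: (4, 2, 1, 1).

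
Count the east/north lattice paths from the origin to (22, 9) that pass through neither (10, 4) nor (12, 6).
Number of paths = 10374299

Inclusion–exclusion. Total paths: C(31, 22) = 20160075. Through P₁: C(14, 10)·C(17, 12) = 6194188. Through P₂: C(18, 12)·C(13, 10) = 5309304. Since P₁ is strictly southwest of P₂, a monotone path through both must visit P₁ then P₂; paths through both = C(14, 10)·C(4, 2)·C(13, 10) = 1717716. Avoid both = 20160075 − 6194188 − 5309304 + 1717716 = 10374299.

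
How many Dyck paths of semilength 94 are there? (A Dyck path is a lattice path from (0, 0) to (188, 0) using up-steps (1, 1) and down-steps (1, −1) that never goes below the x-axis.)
C_94 = 239993345518077005168915776623476723006280827488229600

These Dyck paths are counted by the Catalan number C_n = (1/(n + 1)) · C(2n, n). For n = 94: C_94 = (1/95) · C(188, 94) = 22799367824217315491046998779230288685596678611381812000/95 = 239993345518077005168915776623476723006280827488229600.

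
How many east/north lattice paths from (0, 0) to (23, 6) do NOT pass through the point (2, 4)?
Number of paths = 471225

Total paths from (0, 0) to (23, 6): C(29, 23) = 475020. Paths through (2, 4): (paths (0, 0) → (2, 4)) × (paths (2, 4) → (23, 6)) = C(6, 2) · C(23, 21) = 15 · 253 = 3795. Avoidance count = 475020 − 3795 = 471225.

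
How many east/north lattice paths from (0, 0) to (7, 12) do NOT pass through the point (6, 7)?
Number of paths = 40092

Total paths from (0, 0) to (7, 12): C(19, 7) = 50388. Paths through (6, 7): (paths (0, 0) → (6, 7)) × (paths (6, 7) → (7, 12)) = C(13, 6) · C(6, 1) = 1716 · 6 = 10296. Avoidance count = 50388 − 10296 = 40092.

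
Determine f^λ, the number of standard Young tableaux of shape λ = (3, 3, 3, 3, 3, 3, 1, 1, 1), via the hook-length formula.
# SYT of shape (3, 3, 3, 3, 3, 3, 1, 1, 1) = 7054320

Hook-length formula: f^λ = n! / Π hook(c), product over all cells c of the Young diagram. For λ = (3, 3, 3, 3, 3, 3, 1, 1, 1), n = 21 boxes. Hook lengths by row (left-to-right, top-to-bottom): [11, 7, 6]; [10, 6, 5]; [9, 5, 4]; [8, 4, 3]; [7, 3, 2]; [6, 2, 1]; [3]; [2]; [1]. Product of hooks = 7242504192000. So f^λ = 21! / 7242504192000 = 51090942171709440000 / 7242504192000 = 7054320.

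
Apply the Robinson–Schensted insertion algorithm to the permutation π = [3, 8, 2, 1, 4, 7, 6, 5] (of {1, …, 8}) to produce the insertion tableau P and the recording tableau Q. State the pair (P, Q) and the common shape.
P = [1, 4, 5] / [2, 6] / [3, 7] / [8];  Q = [1, 2, 6] / [3, 5] / [4, 7] / [8];  common shape = (3, 2, 2, 1)

Row-insert the values π_1, π_2, … into P one at a time, bumping the leftmost entry strictly greater than the inserted value down to the next row. The recording tableau Q records, in position (i, j), the step at which that cell was added to P.
  Insert 3 (step 1): P = [3];  Q = [1]
  Insert 8 (step 2): P = [3, 8];  Q = [1, 2]
  Insert 2 (step 3): P = [2, 8] / [3];  Q = [1, 2] / [3]
  Insert 1 (step 4): P = [1, 8] / [2] / [3];  Q = [1, 2] / [3] / [4]
  Insert 4 (step 5): P = [1, 4] / [2, 8] / [3];  Q = [1, 2] / [3, 5] / [4]
  Insert 7 (step 6): P = [1, 4, 7] / [2, 8] / [3];  Q = [1, 2, 6] / [3, 5] / [4]
  Insert 6 (step 7): P = [1, 4, 6] / [2, 7] / [3, 8];  Q = [1, 2, 6] / [3, 5] / [4, 7]
  Insert 5 (step 8): P = [1, 4, 5] / [2, 6] / [3, 7] / [8];  Q = [1, 2, 6] / [3, 5] / [4, 7] / [8]
Final shape: (3, 2, 2, 1).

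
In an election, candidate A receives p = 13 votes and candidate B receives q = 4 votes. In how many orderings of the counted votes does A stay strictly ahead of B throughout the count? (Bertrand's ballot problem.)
Strict-lead orderings = 1260

Total orderings of the 17 votes with 13 for A: C(17, 13) = 2380. By the Bertrand ballot formula (Cycle Lemma / reflection principle), the number of orderings in which A is strictly ahead of B throughout is (p − q)/(p + q) · C(p + q, p) = (13 − 4)/(13 + 4) · 2380 = 1260.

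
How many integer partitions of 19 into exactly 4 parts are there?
p(19, 4 parts) = 54

Partitions of n into exactly k parts are in bijection with partitions of n − k into at most k parts (subtract 1 from each part). So p(19, exactly 4) = p(15, parts ≤ 4). Computing via the recurrence p(m, j) = p(m, j−1) + p(m−j, j) gives 54.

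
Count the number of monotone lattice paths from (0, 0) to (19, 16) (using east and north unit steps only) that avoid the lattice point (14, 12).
Number of paths = 2843058750

Total paths from (0, 0) to (19, 16): C(35, 19) = 4059928950. Paths through (14, 12): (paths (0, 0) → (14, 12)) × (paths (14, 12) → (19, 16)) = C(26, 14) · C(9, 5) = 9657700 · 126 = 1216870200. Avoidance count = 4059928950 − 1216870200 = 2843058750.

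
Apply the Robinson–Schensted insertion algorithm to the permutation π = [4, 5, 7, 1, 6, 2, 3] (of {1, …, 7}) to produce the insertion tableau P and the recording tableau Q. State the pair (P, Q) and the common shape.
P = [1, 2, 3] / [4, 5, 6] / [7];  Q = [1, 2, 3] / [4, 5, 7] / [6];  common shape = (3, 3, 1)

Row-insert the values π_1, π_2, … into P one at a time, bumping the leftmost entry strictly greater than the inserted value down to the next row. The recording tableau Q records, in position (i, j), the step at which that cell was added to P.
  Insert 4 (step 1): P = [4];  Q = [1]
  Insert 5 (step 2): P = [4, 5];  Q = [1, 2]
  Insert 7 (step 3): P = [4, 5, 7];  Q = [1, 2, 3]
  Insert 1 (step 4): P = [1, 5, 7] / [4];  Q = [1, 2, 3] / [4]
  Insert 6 (step 5): P = [1, 5, 6] / [4, 7];  Q = [1, 2, 3] / [4, 5]
  Insert 2 (step 6): P = [1, 2, 6] / [4, 5] / [7];  Q = [1, 2, 3] / [4, 5] / [6]
  Insert 3 (step 7): P = [1, 2, 3] / [4, 5, 6] / [7];  Q = [1, 2, 3] / [4, 5, 7] / [6]
Final shape: (3, 3, 1).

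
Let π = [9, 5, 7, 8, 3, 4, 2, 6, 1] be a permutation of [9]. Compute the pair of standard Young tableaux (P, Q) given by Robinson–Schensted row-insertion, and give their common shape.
P = [1, 4, 6] / [2, 7, 8] / [3] / [5] / [9];  Q = [1, 3, 4] / [2, 6, 8] / [5] / [7] / [9];  common shape = (3, 3, 1, 1, 1)

Row-insert the values π_1, π_2, … into P one at a time, bumping the leftmost entry strictly greater than the inserted value down to the next row. The recording tableau Q records, in position (i, j), the step at which that cell was added to P.
  Insert 9 (step 1): P = [9];  Q = [1]
  Insert 5 (step 2): P = [5] / [9];  Q = [1] / [2]
  Insert 7 (step 3): P = [5, 7] / [9];  Q = [1, 3] / [2]
  Insert 8 (step 4): P = [5, 7, 8] / [9];  Q = [1, 3, 4] / [2]
  Insert 3 (step 5): P = [3, 7, 8] / [5] / [9];  Q = [1, 3, 4] / [2] / [5]
  Insert 4 (step 6): P = [3, 4, 8] / [5, 7] / [9];  Q = [1, 3, 4] / [2, 6] / [5]
  Insert 2 (step 7): P = [2, 4, 8] / [3, 7] / [5] / [9];  Q = [1, 3, 4] / [2, 6] / [5] / [7]
  Insert 6 (step 8): P = [2, 4, 6] / [3, 7, 8] / [5] / [9];  Q = [1, 3, 4] / [2, 6, 8] / [5] / [7]
  Insert 1 (step 9): P = [1, 4, 6] / [2, 7, 8] / [3] / [5] / [9];  Q = [1, 3, 4] / [2, 6, 8] / [5] / [7] / [9]
Final shape: (3, 3, 1, 1, 1).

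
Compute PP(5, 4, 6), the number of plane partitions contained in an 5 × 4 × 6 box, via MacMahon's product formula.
PP(5, 4, 6) = 133613766

Evaluate the triple product over i = 1..5, j = 1..4, k = 1..6. The factors are (2/1) · (3/2) · (4/3) · (5/4) · (6/5) · (7/6) · (3/2) · (4/3) · … (120 factors total). The numerators and denominators telescope so the product is an integer; carrying out the multiplication exactly gives PP(5, 4, 6) = 133613766.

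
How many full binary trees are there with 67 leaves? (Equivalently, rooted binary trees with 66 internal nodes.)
C_66 = 5632681584560312734993915705849145100

These full binary trees are counted by the Catalan number C_n = (1/(n + 1)) · C(2n, n). For n = 66: C_66 = (1/67) · C(132, 66) = 377389666165540953244592352291892721700/67 = 5632681584560312734993915705849145100.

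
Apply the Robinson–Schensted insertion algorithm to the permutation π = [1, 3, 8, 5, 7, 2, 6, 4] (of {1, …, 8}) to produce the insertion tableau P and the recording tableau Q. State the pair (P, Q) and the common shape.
P = [1, 2, 4, 6] / [3, 5] / [7] / [8];  Q = [1, 2, 3, 5] / [4, 7] / [6] / [8];  common shape = (4, 2, 1, 1)

Row-insert the values π_1, π_2, … into P one at a time, bumping the leftmost entry strictly greater than the inserted value down to the next row. The recording tableau Q records, in position (i, j), the step at which that cell was added to P.
  Insert 1 (step 1): P = [1];  Q = [1]
  Insert 3 (step 2): P = [1, 3];  Q = [1, 2]
  Insert 8 (step 3): P = [1, 3, 8];  Q = [1, 2, 3]
  Insert 5 (step 4): P = [1, 3, 5] / [8];  Q = [1, 2, 3] / [4]
  Insert 7 (step 5): P = [1, 3, 5, 7] / [8];  Q = [1, 2, 3, 5] / [4]
  Insert 2 (step 6): P = [1, 2, 5, 7] / [3] / [8];  Q = [1, 2, 3, 5] / [4] / [6]
  Insert 6 (step 7): P = [1, 2, 5, 6] / [3, 7] / [8];  Q = [1, 2, 3, 5] / [4, 7] / [6]
  Insert 4 (step 8): P = [1, 2, 4, 6] / [3, 5] / [7] / [8];  Q = [1, 2, 3, 5] / [4, 7] / [6] / [8]
Final shape: (4, 2, 1, 1).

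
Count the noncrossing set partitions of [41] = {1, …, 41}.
C_41 = 10113918591637898134020

These noncrossing partitions are counted by the Catalan number C_n = (1/(n + 1)) · C(2n, n). For n = 41: C_41 = (1/42) · C(82, 41) = 424784580848791721628840/42 = 10113918591637898134020.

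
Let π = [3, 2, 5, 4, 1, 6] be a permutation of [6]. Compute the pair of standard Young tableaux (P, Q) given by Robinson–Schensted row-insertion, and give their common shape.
P = [1, 4, 6] / [2, 5] / [3];  Q = [1, 3, 6] / [2, 4] / [5];  common shape = (3, 2, 1)

Row-insert the values π_1, π_2, … into P one at a time, bumping the leftmost entry strictly greater than the inserted value down to the next row. The recording tableau Q records, in position (i, j), the step at which that cell was added to P.
  Insert 3 (step 1): P = [3];  Q = [1]
  Insert 2 (step 2): P = [2] / [3];  Q = [1] / [2]
  Insert 5 (step 3): P = [2, 5] / [3];  Q = [1, 3] / [2]
  Insert 4 (step 4): P = [2, 4] / [3, 5];  Q = [1, 3] / [2, 4]
  Insert 1 (step 5): P = [1, 4] / [2, 5] / [3];  Q = [1, 3] / [2, 4] / [5]
  Insert 6 (step 6): P = [1, 4, 6] / [2, 5] / [3];  Q = [1, 3, 6] / [2, 4] / [5]
Final shape: (3, 2, 1).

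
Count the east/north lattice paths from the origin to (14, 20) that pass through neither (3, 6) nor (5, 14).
Number of paths = 978274800

Inclusion–exclusion. Total paths: C(34, 14) = 1391975640. Through P₁: C(9, 3)·C(25, 11) = 374421600. Through P₂: C(19, 5)·C(15, 9) = 58198140. Since P₁ is strictly southwest of P₂, a monotone path through both must visit P₁ then P₂; paths through both = C(9, 3)·C(10, 2)·C(15, 9) = 18918900. Avoid both = 1391975640 − 374421600 − 58198140 + 18918900 = 978274800.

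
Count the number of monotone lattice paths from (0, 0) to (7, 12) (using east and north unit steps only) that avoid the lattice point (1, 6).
Number of paths = 43920

Total paths from (0, 0) to (7, 12): C(19, 7) = 50388. Paths through (1, 6): (paths (0, 0) → (1, 6)) × (paths (1, 6) → (7, 12)) = C(7, 1) · C(12, 6) = 7 · 924 = 6468. Avoidance count = 50388 − 6468 = 43920.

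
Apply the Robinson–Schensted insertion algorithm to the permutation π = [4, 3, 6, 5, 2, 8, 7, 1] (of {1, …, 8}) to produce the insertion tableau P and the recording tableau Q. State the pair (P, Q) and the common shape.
P = [1, 5, 7] / [2, 6, 8] / [3] / [4];  Q = [1, 3, 6] / [2, 4, 7] / [5] / [8];  common shape = (3, 3, 1, 1)

Row-insert the values π_1, π_2, … into P one at a time, bumping the leftmost entry strictly greater than the inserted value down to the next row. The recording tableau Q records, in position (i, j), the step at which that cell was added to P.
  Insert 4 (step 1): P = [4];  Q = [1]
  Insert 3 (step 2): P = [3] / [4];  Q = [1] / [2]
  Insert 6 (step 3): P = [3, 6] / [4];  Q = [1, 3] / [2]
  Insert 5 (step 4): P = [3, 5] / [4, 6];  Q = [1, 3] / [2, 4]
  Insert 2 (step 5): P = [2, 5] / [3, 6] / [4];  Q = [1, 3] / [2, 4] / [5]
  Insert 8 (step 6): P = [2, 5, 8] / [3, 6] / [4];  Q = [1, 3, 6] / [2, 4] / [5]
  Insert 7 (step 7): P = [2, 5, 7] / [3, 6, 8] / [4];  Q = [1, 3, 6] / [2, 4, 7] / [5]
  Insert 1 (step 8): P = [1, 5, 7] / [2, 6, 8] / [3] / [4];  Q = [1, 3, 6] / [2, 4, 7] / [5] / [8]
Final shape: (3, 3, 1, 1).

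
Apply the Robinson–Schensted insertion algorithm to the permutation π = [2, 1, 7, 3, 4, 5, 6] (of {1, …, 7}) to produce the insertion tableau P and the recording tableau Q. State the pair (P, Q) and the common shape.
P = [1, 3, 4, 5, 6] / [2, 7];  Q = [1, 3, 5, 6, 7] / [2, 4];  common shape = (5, 2)

Row-insert the values π_1, π_2, … into P one at a time, bumping the leftmost entry strictly greater than the inserted value down to the next row. The recording tableau Q records, in position (i, j), the step at which that cell was added to P.
  Insert 2 (step 1): P = [2];  Q = [1]
  Insert 1 (step 2): P = [1] / [2];  Q = [1] / [2]
  Insert 7 (step 3): P = [1, 7] / [2];  Q = [1, 3] / [2]
  Insert 3 (step 4): P = [1, 3] / [2, 7];  Q = [1, 3] / [2, 4]
  Insert 4 (step 5): P = [1, 3, 4] / [2, 7];  Q = [1, 3, 5] / [2, 4]
  Insert 5 (step 6): P = [1, 3, 4, 5] / [2, 7];  Q = [1, 3, 5, 6] / [2, 4]
  Insert 6 (step 7): P = [1, 3, 4, 5, 6] / [2, 7];  Q = [1, 3, 5, 6, 7] / [2, 4]
Final shape: (5, 2).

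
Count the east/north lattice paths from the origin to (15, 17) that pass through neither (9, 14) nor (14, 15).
Number of paths = 279111900

Inclusion–exclusion. Total paths: C(32, 15) = 565722720. Through P₁: C(23, 9)·C(9, 6) = 68643960. Through P₂: C(29, 14)·C(3, 1) = 232676280. Since P₁ is strictly southwest of P₂, a monotone path through both must visit P₁ then P₂; paths through both = C(23, 9)·C(6, 5)·C(3, 1) = 14709420. Avoid both = 565722720 − 68643960 − 232676280 + 14709420 = 279111900.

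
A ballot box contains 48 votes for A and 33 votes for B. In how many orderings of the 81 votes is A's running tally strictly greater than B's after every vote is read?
Strict-lead orderings = 9959201205259856572750

Total orderings of the 81 votes with 48 for A: C(81, 48) = 53779686508403225492850. By the Bertrand ballot formula (Cycle Lemma / reflection principle), the number of orderings in which A is strictly ahead of B throughout is (p − q)/(p + q) · C(p + q, p) = (48 − 33)/(48 + 33) · 53779686508403225492850 = 9959201205259856572750.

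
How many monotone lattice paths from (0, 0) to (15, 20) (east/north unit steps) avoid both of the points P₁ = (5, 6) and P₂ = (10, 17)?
Number of paths = 1982419824

Inclusion–exclusion. Total paths: C(35, 15) = 3247943160. Through P₁: C(11, 5)·C(24, 10) = 906100272. Through P₂: C(27, 10)·C(8, 5) = 472431960. Since P₁ is strictly southwest of P₂, a monotone path through both must visit P₁ then P₂; paths through both = C(11, 5)·C(16, 5)·C(8, 5) = 113008896. Avoid both = 3247943160 − 906100272 − 472431960 + 113008896 = 1982419824.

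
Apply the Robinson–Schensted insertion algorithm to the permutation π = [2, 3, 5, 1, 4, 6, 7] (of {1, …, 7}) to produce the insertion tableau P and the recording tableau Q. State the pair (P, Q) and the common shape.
P = [1, 3, 4, 6, 7] / [2, 5];  Q = [1, 2, 3, 6, 7] / [4, 5];  common shape = (5, 2)

Row-insert the values π_1, π_2, … into P one at a time, bumping the leftmost entry strictly greater than the inserted value down to the next row. The recording tableau Q records, in position (i, j), the step at which that cell was added to P.
  Insert 2 (step 1): P = [2];  Q = [1]
  Insert 3 (step 2): P = [2, 3];  Q = [1, 2]
  Insert 5 (step 3): P = [2, 3, 5];  Q = [1, 2, 3]
  Insert 1 (step 4): P = [1, 3, 5] / [2];  Q = [1, 2, 3] / [4]
  Insert 4 (step 5): P = [1, 3, 4] / [2, 5];  Q = [1, 2, 3] / [4, 5]
  Insert 6 (step 6): P = [1, 3, 4, 6] / [2, 5];  Q = [1, 2, 3, 6] / [4, 5]
  Insert 7 (step 7): P = [1, 3, 4, 6, 7] / [2, 5];  Q = [1, 2, 3, 6, 7] / [4, 5]
Final shape: (5, 2).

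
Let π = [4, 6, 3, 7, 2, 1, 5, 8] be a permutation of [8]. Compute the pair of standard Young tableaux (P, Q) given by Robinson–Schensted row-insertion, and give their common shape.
P = [1, 5, 7, 8] / [2, 6] / [3] / [4];  Q = [1, 2, 4, 8] / [3, 7] / [5] / [6];  common shape = (4, 2, 1, 1)

Row-insert the values π_1, π_2, … into P one at a time, bumping the leftmost entry strictly greater than the inserted value down to the next row. The recording tableau Q records, in position (i, j), the step at which that cell was added to P.
  Insert 4 (step 1): P = [4];  Q = [1]
  Insert 6 (step 2): P = [4, 6];  Q = [1, 2]
  Insert 3 (step 3): P = [3, 6] / [4];  Q = [1, 2] / [3]
  Insert 7 (step 4): P = [3, 6, 7] / [4];  Q = [1, 2, 4] / [3]
  Insert 2 (step 5): P = [2, 6, 7] / [3] / [4];  Q = [1, 2, 4] / [3] / [5]
  Insert 1 (step 6): P = [1, 6, 7] / [2] / [3] / [4];  Q = [1, 2, 4] / [3] / [5] / [6]
  Insert 5 (step 7): P = [1, 5, 7] / [2, 6] / [3] / [4];  Q = [1, 2, 4] / [3, 7] / [5] / [6]
  Insert 8 (step 8): P = [1, 5, 7, 8] / [2, 6] / [3] / [4];  Q = [1, 2, 4, 8] / [3, 7] / [5] / [6]
Final shape: (4, 2, 1, 1).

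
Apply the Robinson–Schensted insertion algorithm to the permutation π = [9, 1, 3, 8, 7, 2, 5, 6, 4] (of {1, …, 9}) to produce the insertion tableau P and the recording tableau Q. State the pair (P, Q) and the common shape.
P = [1, 2, 4, 6] / [3, 5] / [7] / [8] / [9];  Q = [1, 3, 4, 8] / [2, 7] / [5] / [6] / [9];  common shape = (4, 2, 1, 1, 1)

Row-insert the values π_1, π_2, … into P one at a time, bumping the leftmost entry strictly greater than the inserted value down to the next row. The recording tableau Q records, in position (i, j), the step at which that cell was added to P.
  Insert 9 (step 1): P = [9];  Q = [1]
  Insert 1 (step 2): P = [1] / [9];  Q = [1] / [2]
  Insert 3 (step 3): P = [1, 3] / [9];  Q = [1, 3] / [2]
  Insert 8 (step 4): P = [1, 3, 8] / [9];  Q = [1, 3, 4] / [2]
  Insert 7 (step 5): P = [1, 3, 7] / [8] / [9];  Q = [1, 3, 4] / [2] / [5]
  Insert 2 (step 6): P = [1, 2, 7] / [3] / [8] / [9];  Q = [1, 3, 4] / [2] / [5] / [6]
  Insert 5 (step 7): P = [1, 2, 5] / [3, 7] / [8] / [9];  Q = [1, 3, 4] / [2, 7] / [5] / [6]
  Insert 6 (step 8): P = [1, 2, 5, 6] / [3, 7] / [8] / [9];  Q = [1, 3, 4, 8] / [2, 7] / [5] / [6]
  Insert 4 (step 9): P = [1, 2, 4, 6] / [3, 5] / [7] / [8] / [9];  Q = [1, 3, 4, 8] / [2, 7] / [5] / [6] / [9]
Final shape: (4, 2, 1, 1, 1).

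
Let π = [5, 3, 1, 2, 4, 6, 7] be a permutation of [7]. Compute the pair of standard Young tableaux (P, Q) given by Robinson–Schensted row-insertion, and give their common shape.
P = [1, 2, 4, 6, 7] / [3] / [5];  Q = [1, 4, 5, 6, 7] / [2] / [3];  common shape = (5, 1, 1)

Row-insert the values π_1, π_2, … into P one at a time, bumping the leftmost entry strictly greater than the inserted value down to the next row. The recording tableau Q records, in position (i, j), the step at which that cell was added to P.
  Insert 5 (step 1): P = [5];  Q = [1]
  Insert 3 (step 2): P = [3] / [5];  Q = [1] / [2]
  Insert 1 (step 3): P = [1] / [3] / [5];  Q = [1] / [2] / [3]
  Insert 2 (step 4): P = [1, 2] / [3] / [5];  Q = [1, 4] / [2] / [3]
  Insert 4 (step 5): P = [1, 2, 4] / [3] / [5];  Q = [1, 4, 5] / [2] / [3]
  Insert 6 (step 6): P = [1, 2, 4, 6] / [3] / [5];  Q = [1, 4, 5, 6] / [2] / [3]
  Insert 7 (step 7): P = [1, 2, 4, 6, 7] / [3] / [5];  Q = [1, 4, 5, 6, 7] / [2] / [3]
Final shape: (5, 1, 1).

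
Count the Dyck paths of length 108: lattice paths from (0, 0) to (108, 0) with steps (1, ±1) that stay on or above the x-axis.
C_54 = 451959718027953471447609509424

These Dyck paths are counted by the Catalan number C_n = (1/(n + 1)) · C(2n, n). For n = 54: C_54 = (1/55) · C(108, 54) = 24857784491537440929618523018320/55 = 451959718027953471447609509424.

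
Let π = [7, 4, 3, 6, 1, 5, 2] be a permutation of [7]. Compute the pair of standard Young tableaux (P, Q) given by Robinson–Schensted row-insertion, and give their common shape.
P = [1, 2] / [3, 5] / [4, 6] / [7];  Q = [1, 4] / [2, 6] / [3, 7] / [5];  common shape = (2, 2, 2, 1)

Row-insert the values π_1, π_2, … into P one at a time, bumping the leftmost entry strictly greater than the inserted value down to the next row. The recording tableau Q records, in position (i, j), the step at which that cell was added to P.
  Insert 7 (step 1): P = [7];  Q = [1]
  Insert 4 (step 2): P = [4] / [7];  Q = [1] / [2]
  Insert 3 (step 3): P = [3] / [4] / [7];  Q = [1] / [2] / [3]
  Insert 6 (step 4): P = [3, 6] / [4] / [7];  Q = [1, 4] / [2] / [3]
  Insert 1 (step 5): P = [1, 6] / [3] / [4] / [7];  Q = [1, 4] / [2] / [3] / [5]
  Insert 5 (step 6): P = [1, 5] / [3, 6] / [4] / [7];  Q = [1, 4] / [2, 6] / [3] / [5]
  Insert 2 (step 7): P = [1, 2] / [3, 5] / [4, 6] / [7];  Q = [1, 4] / [2, 6] / [3, 7] / [5]
Final shape: (2, 2, 2, 1).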